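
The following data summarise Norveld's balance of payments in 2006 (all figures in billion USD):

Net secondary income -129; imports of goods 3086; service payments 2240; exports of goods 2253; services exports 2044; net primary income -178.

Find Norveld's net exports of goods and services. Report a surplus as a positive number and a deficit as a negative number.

-1029

Goods balance = 2253 - 3086 = -833
Services balance = 2044 - 2240 = -196
Trade balance (goods + services) = -833 + (-196) = -1029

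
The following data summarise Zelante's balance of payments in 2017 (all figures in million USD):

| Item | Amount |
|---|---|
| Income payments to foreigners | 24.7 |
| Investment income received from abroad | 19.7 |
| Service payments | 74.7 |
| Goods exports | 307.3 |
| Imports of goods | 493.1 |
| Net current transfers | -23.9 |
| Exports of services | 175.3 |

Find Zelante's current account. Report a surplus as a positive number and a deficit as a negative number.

-114.1

Goods balance = 307.3 - 493.1 = -185.8
Services balance = 175.3 - 74.7 = 100.6
Trade balance (goods + services) = -185.8 + 100.6 = -85.2
Net primary income = 19.7 - 24.7 = -5.0
Net secondary income = -23.9
Current account = -85.2 + (-5.0) + (-23.9) = -114.1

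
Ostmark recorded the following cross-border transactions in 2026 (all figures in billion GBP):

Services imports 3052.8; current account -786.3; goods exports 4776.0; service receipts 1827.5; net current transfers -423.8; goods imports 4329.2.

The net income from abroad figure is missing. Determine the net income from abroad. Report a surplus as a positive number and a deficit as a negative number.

Current account = goods balance + services balance + net primary income + net secondary income
Sum of the known components = -1202.3
Net income from abroad = CA - (known components) = -786.3 - (-1202.3) = 416.0

416.0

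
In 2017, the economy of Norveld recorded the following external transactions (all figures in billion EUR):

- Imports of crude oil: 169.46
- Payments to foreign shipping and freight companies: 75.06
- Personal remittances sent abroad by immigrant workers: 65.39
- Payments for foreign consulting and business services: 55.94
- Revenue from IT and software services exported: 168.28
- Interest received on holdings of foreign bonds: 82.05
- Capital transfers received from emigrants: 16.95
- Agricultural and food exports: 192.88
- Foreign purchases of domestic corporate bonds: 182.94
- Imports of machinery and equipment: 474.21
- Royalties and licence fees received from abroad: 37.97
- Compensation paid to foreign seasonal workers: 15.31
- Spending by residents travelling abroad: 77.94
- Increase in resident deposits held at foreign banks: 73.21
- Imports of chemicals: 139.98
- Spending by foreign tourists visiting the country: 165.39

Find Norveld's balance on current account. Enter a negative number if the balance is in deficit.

Goods: -139.98 + 192.88 - 474.21 - 169.46 = -590.77
Services: -55.94 + 37.97 - 77.94 + 165.39 + 168.28 - 75.06 = 162.70
Primary income: -15.31 + 82.05 = 66.74
Secondary income: -65.39
Current account = (-590.77) + 162.70 + 66.74 + (-65.39) = -426.72
(Excluded from the current account — capital account: capital transfers received from emigrants 16.95; financial account: foreign purchases of domestic corporate bonds 182.94, increase in resident deposits held at foreign banks 73.21.)

-426.72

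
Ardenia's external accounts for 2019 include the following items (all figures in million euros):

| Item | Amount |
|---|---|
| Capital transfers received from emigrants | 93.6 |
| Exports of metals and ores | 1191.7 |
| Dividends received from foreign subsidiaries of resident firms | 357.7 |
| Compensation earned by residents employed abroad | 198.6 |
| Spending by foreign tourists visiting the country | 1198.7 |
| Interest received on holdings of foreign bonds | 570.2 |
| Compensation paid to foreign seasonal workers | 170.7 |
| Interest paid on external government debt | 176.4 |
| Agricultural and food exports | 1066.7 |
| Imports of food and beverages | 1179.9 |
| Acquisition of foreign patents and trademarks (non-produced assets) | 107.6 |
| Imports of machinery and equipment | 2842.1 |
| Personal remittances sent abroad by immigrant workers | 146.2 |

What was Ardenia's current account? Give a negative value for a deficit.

Goods: -1179.9 + 1191.7 + 1066.7 - 2842.1 = -1763.6
Services: 1198.7
Primary income: 357.7 - 176.4 + 198.6 - 170.7 + 570.2 = 779.4
Secondary income: -146.2
Current account = (-1763.6) + 1198.7 + 779.4 + (-146.2) = 68.3
(Excluded from the current account — capital account: capital transfers received from emigrants 93.6, acquisition of foreign patents and trademarks (non-produced assets) 107.6.)

68.3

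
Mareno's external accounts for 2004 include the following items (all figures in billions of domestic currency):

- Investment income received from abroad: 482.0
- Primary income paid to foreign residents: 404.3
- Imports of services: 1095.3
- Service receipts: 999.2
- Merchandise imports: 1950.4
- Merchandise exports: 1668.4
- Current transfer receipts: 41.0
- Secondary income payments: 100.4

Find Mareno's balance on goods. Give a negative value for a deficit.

Goods balance = 1668.4 - 1950.4 = -282.0

-282.0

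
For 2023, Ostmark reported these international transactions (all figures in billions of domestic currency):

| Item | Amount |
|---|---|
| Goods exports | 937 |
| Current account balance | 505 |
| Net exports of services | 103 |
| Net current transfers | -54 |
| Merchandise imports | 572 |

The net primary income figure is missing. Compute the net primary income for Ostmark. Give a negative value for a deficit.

Current account = goods balance + services balance + net primary income + net secondary income
Sum of the known components = 414
Net primary income = CA - (known components) = 505 - 414 = 91

91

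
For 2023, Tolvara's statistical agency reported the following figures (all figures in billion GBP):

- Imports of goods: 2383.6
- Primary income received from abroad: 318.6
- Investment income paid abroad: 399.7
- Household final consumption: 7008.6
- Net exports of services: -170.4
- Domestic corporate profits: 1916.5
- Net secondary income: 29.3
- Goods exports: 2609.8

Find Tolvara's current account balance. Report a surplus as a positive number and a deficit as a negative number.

4.0

Goods balance = 2609.8 - 2383.6 = 226.2
Services balance = -170.4
Trade balance (goods + services) = 226.2 + (-170.4) = 55.8
Net primary income = 318.6 - 399.7 = -81.1
Net secondary income = 29.3
Current account = 55.8 + (-81.1) + 29.3 = 4.0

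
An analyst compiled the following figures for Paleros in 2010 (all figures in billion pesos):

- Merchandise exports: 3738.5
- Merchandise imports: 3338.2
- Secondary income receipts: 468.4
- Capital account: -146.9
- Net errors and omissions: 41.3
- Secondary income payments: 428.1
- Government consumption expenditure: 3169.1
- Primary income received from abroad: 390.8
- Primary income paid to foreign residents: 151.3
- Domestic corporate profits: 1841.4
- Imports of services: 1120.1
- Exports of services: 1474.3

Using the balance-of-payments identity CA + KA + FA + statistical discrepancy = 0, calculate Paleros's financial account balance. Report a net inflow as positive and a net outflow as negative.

-928.7

Goods balance = 3738.5 - 3338.2 = 400.3
Services balance = 1474.3 - 1120.1 = 354.2
Trade balance (goods + services) = 400.3 + 354.2 = 754.5
Net primary income = 390.8 - 151.3 = 239.5
Net secondary income = 468.4 - 428.1 = 40.3
Current account = 754.5 + 239.5 + 40.3 = 1034.3
Financial account = -(1034.3 + (-146.9) + 41.3) = -928.7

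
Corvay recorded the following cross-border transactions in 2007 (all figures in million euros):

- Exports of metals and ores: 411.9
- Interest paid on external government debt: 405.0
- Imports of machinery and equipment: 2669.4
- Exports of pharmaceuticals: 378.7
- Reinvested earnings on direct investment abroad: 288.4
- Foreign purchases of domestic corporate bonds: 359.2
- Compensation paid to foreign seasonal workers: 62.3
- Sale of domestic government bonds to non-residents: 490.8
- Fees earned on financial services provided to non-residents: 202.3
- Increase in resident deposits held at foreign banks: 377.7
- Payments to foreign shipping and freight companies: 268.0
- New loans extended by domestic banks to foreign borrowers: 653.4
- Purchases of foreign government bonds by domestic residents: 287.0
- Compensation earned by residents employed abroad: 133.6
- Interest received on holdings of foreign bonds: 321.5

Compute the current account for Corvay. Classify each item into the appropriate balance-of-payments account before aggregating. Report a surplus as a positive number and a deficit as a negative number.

Goods: 411.9 + 378.7 - 2669.4 = -1878.8
Services: 202.3 - 268.0 = -65.7
Primary income: 321.5 - 62.3 + 133.6 - 405.0 + 288.4 = 276.2
Current account = (-1878.8) + (-65.7) + 276.2 = -1668.3
(Excluded from the current account — financial account: foreign purchases of domestic corporate bonds 359.2, sale of domestic government bonds to non-residents 490.8, increase in resident deposits held at foreign banks 377.7, new loans extended by domestic banks to foreign borrowers 653.4, purchases of foreign government bonds by domestic residents 287.0.)

-1668.3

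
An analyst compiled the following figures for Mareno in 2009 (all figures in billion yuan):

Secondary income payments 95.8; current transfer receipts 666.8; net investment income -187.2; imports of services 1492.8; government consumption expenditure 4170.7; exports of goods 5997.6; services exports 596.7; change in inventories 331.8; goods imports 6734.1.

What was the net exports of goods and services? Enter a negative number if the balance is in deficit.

Goods balance = 5997.6 - 6734.1 = -736.5
Services balance = 596.7 - 1492.8 = -896.1
Trade balance (goods + services) = -736.5 + (-896.1) = -1632.6

-1632.6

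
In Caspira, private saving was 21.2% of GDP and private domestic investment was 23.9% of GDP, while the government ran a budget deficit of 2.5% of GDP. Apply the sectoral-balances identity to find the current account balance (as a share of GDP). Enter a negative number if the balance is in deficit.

By the sectoral-balances identity, CA = (S_private - I) + (T - G).
Private balance = 21.2 - 23.9 = -2.7
Government balance (T - G) = -2.5
CA = -2.7 + (-2.5) = -5.2

-5.2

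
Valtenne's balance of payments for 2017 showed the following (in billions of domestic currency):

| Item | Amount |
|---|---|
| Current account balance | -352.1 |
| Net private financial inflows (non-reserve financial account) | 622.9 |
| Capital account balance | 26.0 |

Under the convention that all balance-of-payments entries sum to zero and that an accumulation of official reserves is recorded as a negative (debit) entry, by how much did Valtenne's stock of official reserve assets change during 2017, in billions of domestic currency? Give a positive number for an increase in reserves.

296.8

Official reserve transactions balance = -((-352.1) + 26.0 + 622.9) = -296.8
An accumulation of reserves is recorded as a debit (negative entry), so the change in the stock of reserves is the negative of that balance.
Change in official reserves = -(-296.8) = 296.8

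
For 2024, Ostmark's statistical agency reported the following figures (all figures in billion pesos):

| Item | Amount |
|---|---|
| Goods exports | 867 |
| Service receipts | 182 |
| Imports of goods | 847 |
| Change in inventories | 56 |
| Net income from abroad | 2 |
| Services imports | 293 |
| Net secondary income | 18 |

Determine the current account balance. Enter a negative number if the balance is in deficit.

-71

Goods balance = 867 - 847 = 20
Services balance = 182 - 293 = -111
Trade balance (goods + services) = 20 + (-111) = -91
Net primary income = 2
Net secondary income = 18
Current account = -91 + 2 + 18 = -71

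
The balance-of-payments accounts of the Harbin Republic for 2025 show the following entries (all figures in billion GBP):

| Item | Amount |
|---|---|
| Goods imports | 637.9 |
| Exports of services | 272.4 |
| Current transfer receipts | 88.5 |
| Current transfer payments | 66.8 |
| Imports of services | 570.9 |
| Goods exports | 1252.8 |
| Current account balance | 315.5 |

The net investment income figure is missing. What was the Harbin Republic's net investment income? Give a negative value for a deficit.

Current account = goods balance + services balance + net primary income + net secondary income
Sum of the known components = 338.1
Net investment income = CA - (known components) = 315.5 - 338.1 = -22.6

-22.6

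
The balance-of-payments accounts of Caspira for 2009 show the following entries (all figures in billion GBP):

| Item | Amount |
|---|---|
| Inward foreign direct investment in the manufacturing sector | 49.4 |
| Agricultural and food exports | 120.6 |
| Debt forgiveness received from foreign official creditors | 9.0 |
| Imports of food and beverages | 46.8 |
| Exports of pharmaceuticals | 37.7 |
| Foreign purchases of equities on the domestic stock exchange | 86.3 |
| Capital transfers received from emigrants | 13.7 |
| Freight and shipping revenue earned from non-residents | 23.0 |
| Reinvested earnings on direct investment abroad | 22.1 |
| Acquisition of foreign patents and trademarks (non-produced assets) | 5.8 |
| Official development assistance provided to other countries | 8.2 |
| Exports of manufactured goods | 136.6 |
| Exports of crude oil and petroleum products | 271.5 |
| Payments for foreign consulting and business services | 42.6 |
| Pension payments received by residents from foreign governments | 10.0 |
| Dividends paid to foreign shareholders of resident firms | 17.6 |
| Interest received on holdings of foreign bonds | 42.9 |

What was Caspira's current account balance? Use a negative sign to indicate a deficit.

Goods: 271.5 - 46.8 + 37.7 + 120.6 + 136.6 = 519.6
Services: -42.6 + 23.0 = -19.6
Primary income: 42.9 + 22.1 - 17.6 = 47.4
Secondary income: 10.0 - 8.2 = 1.8
Current account = 519.6 + (-19.6) + 47.4 + 1.8 = 549.2
(Excluded from the current account — financial account: inward foreign direct investment in the manufacturing sector 49.4, foreign purchases of equities on the domestic stock exchange 86.3; capital account: debt forgiveness received from foreign official creditors 9.0, capital transfers received from emigrants 13.7, acquisition of foreign patents and trademarks (non-produced assets) 5.8.)

549.2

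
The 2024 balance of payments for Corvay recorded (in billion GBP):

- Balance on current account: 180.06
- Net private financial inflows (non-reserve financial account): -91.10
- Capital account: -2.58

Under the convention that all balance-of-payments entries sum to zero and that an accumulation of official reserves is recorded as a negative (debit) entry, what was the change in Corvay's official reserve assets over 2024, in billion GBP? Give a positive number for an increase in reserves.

86.38

Official reserve transactions balance = -(180.06 + (-2.58) + (-91.10)) = -86.38
An accumulation of reserves is recorded as a debit (negative entry), so the change in the stock of reserves is the negative of that balance.
Change in official reserves = -(-86.38) = 86.38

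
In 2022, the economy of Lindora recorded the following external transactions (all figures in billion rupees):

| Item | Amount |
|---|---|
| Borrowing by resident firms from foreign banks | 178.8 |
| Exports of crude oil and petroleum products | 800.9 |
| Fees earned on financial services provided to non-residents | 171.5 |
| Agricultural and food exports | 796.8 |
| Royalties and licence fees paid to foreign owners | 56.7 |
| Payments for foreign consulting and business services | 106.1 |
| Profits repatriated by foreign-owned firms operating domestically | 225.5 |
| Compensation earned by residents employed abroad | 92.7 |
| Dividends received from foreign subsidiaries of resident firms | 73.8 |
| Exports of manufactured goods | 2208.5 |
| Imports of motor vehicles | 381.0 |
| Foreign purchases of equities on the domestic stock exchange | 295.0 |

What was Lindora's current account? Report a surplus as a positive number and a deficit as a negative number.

3374.9

Goods: 2208.5 - 381.0 + 796.8 + 800.9 = 3425.2
Services: -56.7 + 171.5 - 106.1 = 8.7
Primary income: 73.8 + 92.7 - 225.5 = -59.0
Current account = 3425.2 + 8.7 + (-59.0) = 3374.9
(Excluded from the current account — financial account: borrowing by resident firms from foreign banks 178.8, foreign purchases of equities on the domestic stock exchange 295.0.)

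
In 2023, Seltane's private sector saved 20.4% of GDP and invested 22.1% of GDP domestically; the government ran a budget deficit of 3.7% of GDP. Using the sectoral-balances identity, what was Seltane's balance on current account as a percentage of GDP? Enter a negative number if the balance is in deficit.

By the sectoral-balances identity, CA = (S_private - I) + (T - G).
Private balance = 20.4 - 22.1 = -1.7
Government balance (T - G) = -3.7
CA = -1.7 + (-3.7) = -5.4

-5.4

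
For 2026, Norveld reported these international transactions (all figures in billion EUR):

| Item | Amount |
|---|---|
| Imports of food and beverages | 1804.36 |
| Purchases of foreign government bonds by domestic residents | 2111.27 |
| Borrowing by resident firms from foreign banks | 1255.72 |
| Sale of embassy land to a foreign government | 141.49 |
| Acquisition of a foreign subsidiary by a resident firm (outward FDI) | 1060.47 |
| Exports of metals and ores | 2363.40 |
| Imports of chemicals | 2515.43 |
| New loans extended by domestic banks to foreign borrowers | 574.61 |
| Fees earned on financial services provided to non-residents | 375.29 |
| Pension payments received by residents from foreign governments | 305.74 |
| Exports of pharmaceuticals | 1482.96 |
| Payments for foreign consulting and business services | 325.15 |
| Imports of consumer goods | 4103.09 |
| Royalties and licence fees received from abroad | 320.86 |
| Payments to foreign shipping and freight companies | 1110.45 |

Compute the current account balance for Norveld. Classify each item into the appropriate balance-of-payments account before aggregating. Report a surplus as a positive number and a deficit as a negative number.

Goods: 2363.40 + 1482.96 - 2515.43 - 4103.09 - 1804.36 = -4576.52
Services: 375.29 - 325.15 - 1110.45 + 320.86 = -739.45
Secondary income: 305.74
Current account = (-4576.52) + (-739.45) + 305.74 = -5010.23
(Excluded from the current account — financial account: purchases of foreign government bonds by domestic residents 2111.27, borrowing by resident firms from foreign banks 1255.72, acquisition of a foreign subsidiary by a resident firm (outward FDI) 1060.47, new loans extended by domestic banks to foreign borrowers 574.61; capital account: sale of embassy land to a foreign government 141.49.)

-5010.23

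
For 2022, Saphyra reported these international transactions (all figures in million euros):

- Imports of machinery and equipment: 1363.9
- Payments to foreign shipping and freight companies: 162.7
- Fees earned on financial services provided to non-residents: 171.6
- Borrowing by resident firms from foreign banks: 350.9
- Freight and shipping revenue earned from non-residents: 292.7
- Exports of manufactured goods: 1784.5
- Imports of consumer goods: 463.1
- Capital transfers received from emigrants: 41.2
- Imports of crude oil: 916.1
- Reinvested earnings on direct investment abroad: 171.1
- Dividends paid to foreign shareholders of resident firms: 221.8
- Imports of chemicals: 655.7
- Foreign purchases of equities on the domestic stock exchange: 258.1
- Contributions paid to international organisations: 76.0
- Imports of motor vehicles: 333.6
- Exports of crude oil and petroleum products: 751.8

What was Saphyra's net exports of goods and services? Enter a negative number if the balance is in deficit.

Goods: -333.6 + 751.8 - 916.1 - 655.7 + 1784.5 - 463.1 - 1363.9 = -1196.1
Services: 292.7 - 162.7 + 171.6 = 301.6
Trade balance = -1196.1 + 301.6 = -894.5
(Excluded from the trade balance — financial account: borrowing by resident firms from foreign banks 350.9, foreign purchases of equities on the domestic stock exchange 258.1; capital account: capital transfers received from emigrants 41.2; primary income: reinvested earnings on direct investment abroad 171.1, dividends paid to foreign shareholders of resident firms 221.8; secondary income: contributions paid to international organisations 76.0.)

-894.5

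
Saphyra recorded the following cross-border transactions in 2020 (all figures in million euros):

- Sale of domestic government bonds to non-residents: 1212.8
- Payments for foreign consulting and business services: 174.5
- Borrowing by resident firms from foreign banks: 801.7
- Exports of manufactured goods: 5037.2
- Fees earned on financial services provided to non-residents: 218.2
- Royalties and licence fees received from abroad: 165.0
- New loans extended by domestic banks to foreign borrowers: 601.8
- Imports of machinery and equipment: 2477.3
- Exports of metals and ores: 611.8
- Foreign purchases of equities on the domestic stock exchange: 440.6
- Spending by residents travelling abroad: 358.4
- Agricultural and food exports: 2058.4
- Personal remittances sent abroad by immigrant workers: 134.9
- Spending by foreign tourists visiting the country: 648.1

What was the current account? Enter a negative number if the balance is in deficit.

5593.6

Goods: 2058.4 - 2477.3 + 5037.2 + 611.8 = 5230.1
Services: 218.2 + 165.0 + 648.1 - 174.5 - 358.4 = 498.4
Secondary income: -134.9
Current account = 5230.1 + 498.4 + (-134.9) = 5593.6
(Excluded from the current account — financial account: sale of domestic government bonds to non-residents 1212.8, borrowing by resident firms from foreign banks 801.7, new loans extended by domestic banks to foreign borrowers 601.8, foreign purchases of equities on the domestic stock exchange 440.6.)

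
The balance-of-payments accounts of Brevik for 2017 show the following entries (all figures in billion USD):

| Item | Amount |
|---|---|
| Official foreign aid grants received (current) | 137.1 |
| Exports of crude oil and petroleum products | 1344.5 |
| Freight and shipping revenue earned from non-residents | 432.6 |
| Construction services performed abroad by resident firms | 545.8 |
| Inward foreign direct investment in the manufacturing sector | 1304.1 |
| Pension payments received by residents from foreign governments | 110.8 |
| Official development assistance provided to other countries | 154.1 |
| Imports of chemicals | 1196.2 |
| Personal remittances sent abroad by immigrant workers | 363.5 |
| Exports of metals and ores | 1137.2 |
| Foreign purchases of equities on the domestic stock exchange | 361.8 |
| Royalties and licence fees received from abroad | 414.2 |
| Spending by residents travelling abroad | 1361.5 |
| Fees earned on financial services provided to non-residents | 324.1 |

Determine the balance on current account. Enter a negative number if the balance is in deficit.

1371.0

Goods: 1344.5 - 1196.2 + 1137.2 = 1285.5
Services: 545.8 + 414.2 + 324.1 + 432.6 - 1361.5 = 355.2
Secondary income: 137.1 - 154.1 - 363.5 + 110.8 = -269.7
Current account = 1285.5 + 355.2 + (-269.7) = 1371.0
(Excluded from the current account — financial account: inward foreign direct investment in the manufacturing sector 1304.1, foreign purchases of equities on the domestic stock exchange 361.8.)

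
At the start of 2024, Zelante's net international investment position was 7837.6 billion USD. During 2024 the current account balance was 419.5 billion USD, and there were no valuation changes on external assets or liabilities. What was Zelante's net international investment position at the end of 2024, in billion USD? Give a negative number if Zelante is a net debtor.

With no valuation effects, change in NIIP = current account = 419.5
End-of-year NIIP = 7837.6 + 419.5 = 8257.1

8257.1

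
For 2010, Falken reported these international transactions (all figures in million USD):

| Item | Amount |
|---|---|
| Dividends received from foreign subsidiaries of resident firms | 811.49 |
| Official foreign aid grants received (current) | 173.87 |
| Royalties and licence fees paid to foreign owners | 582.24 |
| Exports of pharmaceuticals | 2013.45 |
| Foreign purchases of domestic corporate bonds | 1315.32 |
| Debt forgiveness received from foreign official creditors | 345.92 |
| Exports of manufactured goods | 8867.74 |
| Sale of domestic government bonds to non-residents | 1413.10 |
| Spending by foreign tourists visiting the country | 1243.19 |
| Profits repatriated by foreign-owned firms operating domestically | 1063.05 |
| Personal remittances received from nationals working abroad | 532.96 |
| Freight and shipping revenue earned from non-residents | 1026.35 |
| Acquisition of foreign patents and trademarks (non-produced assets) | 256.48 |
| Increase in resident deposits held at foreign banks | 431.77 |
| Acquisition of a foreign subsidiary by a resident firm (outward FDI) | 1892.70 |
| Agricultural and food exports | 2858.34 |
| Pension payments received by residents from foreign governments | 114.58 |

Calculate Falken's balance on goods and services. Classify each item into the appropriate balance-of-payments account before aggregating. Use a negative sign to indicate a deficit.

Goods: 8867.74 + 2013.45 + 2858.34 = 13739.53
Services: 1243.19 - 582.24 + 1026.35 = 1687.30
Trade balance = 13739.53 + 1687.30 = 15426.83
(Excluded from the trade balance — primary income: dividends received from foreign subsidiaries of resident firms 811.49, profits repatriated by foreign-owned firms operating domestically 1063.05; secondary income: official foreign aid grants received (current) 173.87, personal remittances received from nationals working abroad 532.96, pension payments received by residents from foreign governments 114.58; financial account: foreign purchases of domestic corporate bonds 1315.32, sale of domestic government bonds to non-residents 1413.10, increase in resident deposits held at foreign banks 431.77, acquisition of a foreign subsidiary by a resident firm (outward FDI) 1892.70; capital account: debt forgiveness received from foreign official creditors 345.92, acquisition of foreign patents and trademarks (non-produced assets) 256.48.)

15426.83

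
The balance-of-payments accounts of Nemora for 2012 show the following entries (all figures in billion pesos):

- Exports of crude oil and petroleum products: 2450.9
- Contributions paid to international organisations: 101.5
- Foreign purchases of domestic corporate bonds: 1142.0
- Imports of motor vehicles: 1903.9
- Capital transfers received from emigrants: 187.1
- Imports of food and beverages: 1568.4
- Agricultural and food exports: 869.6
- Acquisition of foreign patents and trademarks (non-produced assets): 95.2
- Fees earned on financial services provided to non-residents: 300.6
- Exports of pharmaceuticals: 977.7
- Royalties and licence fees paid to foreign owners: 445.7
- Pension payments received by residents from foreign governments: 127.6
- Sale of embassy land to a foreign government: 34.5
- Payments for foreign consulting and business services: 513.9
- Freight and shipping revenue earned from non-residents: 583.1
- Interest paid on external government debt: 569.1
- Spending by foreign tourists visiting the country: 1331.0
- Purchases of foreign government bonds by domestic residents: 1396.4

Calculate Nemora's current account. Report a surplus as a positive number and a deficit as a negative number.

Goods: 977.7 + 869.6 + 2450.9 - 1568.4 - 1903.9 = 825.9
Services: -513.9 + 1331.0 - 445.7 + 300.6 + 583.1 = 1255.1
Primary income: -569.1
Secondary income: -101.5 + 127.6 = 26.1
Current account = 825.9 + 1255.1 + (-569.1) + 26.1 = 1538.0
(Excluded from the current account — financial account: foreign purchases of domestic corporate bonds 1142.0, purchases of foreign government bonds by domestic residents 1396.4; capital account: capital transfers received from emigrants 187.1, acquisition of foreign patents and trademarks (non-produced assets) 95.2, sale of embassy land to a foreign government 34.5.)

1538.0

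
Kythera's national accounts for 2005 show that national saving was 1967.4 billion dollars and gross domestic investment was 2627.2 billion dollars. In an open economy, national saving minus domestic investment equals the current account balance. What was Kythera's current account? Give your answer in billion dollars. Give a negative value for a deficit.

-659.8

CA = S - I = 1967.4 - 2627.2 = -659.8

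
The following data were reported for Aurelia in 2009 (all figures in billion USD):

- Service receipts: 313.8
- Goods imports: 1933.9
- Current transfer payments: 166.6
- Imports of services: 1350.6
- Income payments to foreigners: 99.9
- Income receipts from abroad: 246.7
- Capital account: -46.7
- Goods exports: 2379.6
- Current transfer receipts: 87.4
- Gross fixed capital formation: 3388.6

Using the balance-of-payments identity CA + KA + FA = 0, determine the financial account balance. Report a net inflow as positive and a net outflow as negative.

Goods balance = 2379.6 - 1933.9 = 445.7
Services balance = 313.8 - 1350.6 = -1036.8
Trade balance (goods + services) = 445.7 + (-1036.8) = -591.1
Net primary income = 246.7 - 99.9 = 146.8
Net secondary income = 87.4 - 166.6 = -79.2
Current account = -591.1 + 146.8 + (-79.2) = -523.5
Financial account = -(-523.5 + (-46.7)) = 570.2

570.2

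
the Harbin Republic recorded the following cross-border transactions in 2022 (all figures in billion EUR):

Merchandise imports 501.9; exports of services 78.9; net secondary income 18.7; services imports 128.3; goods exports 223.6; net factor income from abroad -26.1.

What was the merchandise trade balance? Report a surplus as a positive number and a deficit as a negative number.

-278.3

Goods balance = 223.6 - 501.9 = -278.3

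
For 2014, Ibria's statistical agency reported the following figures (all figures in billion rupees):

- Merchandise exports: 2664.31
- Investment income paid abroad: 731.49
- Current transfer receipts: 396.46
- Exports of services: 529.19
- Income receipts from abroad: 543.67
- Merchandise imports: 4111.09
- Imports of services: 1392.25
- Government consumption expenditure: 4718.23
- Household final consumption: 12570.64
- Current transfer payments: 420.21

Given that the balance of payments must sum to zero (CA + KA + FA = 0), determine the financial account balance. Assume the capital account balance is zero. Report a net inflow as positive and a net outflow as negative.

Goods balance = 2664.31 - 4111.09 = -1446.78
Services balance = 529.19 - 1392.25 = -863.06
Trade balance (goods + services) = -1446.78 + (-863.06) = -2309.84
Net primary income = 543.67 - 731.49 = -187.82
Net secondary income = 396.46 - 420.21 = -23.75
Current account = -2309.84 + (-187.82) + (-23.75) = -2521.41
Financial account = -(-2521.41) = 2521.41

2521.41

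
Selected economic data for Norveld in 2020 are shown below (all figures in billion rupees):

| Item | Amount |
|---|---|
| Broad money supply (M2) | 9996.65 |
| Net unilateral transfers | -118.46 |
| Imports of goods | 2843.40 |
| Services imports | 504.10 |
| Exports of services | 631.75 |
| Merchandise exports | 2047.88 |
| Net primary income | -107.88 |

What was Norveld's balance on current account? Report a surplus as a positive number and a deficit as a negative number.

-894.21

Goods balance = 2047.88 - 2843.40 = -795.52
Services balance = 631.75 - 504.10 = 127.65
Trade balance (goods + services) = -795.52 + 127.65 = -667.87
Net primary income = -107.88
Net secondary income = -118.46
Current account = -667.87 + (-107.88) + (-118.46) = -894.21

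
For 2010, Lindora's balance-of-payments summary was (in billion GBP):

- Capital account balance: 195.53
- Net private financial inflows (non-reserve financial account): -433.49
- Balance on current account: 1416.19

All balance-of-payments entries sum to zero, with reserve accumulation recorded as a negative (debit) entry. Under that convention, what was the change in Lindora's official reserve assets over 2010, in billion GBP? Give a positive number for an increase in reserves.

Official reserve transactions balance = -(1416.19 + 195.53 + (-433.49)) = -1178.23
An accumulation of reserves is recorded as a debit (negative entry), so the change in the stock of reserves is the negative of that balance.
Change in official reserves = -(-1178.23) = 1178.23

1178.23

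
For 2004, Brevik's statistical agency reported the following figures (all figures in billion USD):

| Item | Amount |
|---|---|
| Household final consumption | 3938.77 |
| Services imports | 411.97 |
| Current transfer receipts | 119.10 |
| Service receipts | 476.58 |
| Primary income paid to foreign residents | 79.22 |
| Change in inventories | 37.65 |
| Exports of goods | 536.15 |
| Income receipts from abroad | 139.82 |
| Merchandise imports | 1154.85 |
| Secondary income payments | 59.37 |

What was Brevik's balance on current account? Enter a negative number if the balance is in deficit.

-433.76

Goods balance = 536.15 - 1154.85 = -618.70
Services balance = 476.58 - 411.97 = 64.61
Trade balance (goods + services) = -618.70 + 64.61 = -554.09
Net primary income = 139.82 - 79.22 = 60.60
Net secondary income = 119.10 - 59.37 = 59.73
Current account = -554.09 + 60.60 + 59.73 = -433.76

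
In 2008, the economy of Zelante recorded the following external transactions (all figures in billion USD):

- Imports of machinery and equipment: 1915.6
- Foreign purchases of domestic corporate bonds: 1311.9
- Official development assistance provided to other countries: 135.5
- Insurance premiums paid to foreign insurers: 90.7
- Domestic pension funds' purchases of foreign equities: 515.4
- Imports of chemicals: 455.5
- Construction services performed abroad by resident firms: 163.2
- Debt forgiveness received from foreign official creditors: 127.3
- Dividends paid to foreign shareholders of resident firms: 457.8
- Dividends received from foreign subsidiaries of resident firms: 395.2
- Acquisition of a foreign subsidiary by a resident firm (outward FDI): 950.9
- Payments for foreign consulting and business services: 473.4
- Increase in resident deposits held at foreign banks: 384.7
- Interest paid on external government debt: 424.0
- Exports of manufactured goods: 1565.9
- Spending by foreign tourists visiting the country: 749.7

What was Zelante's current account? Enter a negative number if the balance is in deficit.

Goods: -455.5 + 1565.9 - 1915.6 = -805.2
Services: -473.4 - 90.7 + 749.7 + 163.2 = 348.8
Primary income: -457.8 + 395.2 - 424.0 = -486.6
Secondary income: -135.5
Current account = (-805.2) + 348.8 + (-486.6) + (-135.5) = -1078.5
(Excluded from the current account — financial account: foreign purchases of domestic corporate bonds 1311.9, domestic pension funds' purchases of foreign equities 515.4, acquisition of a foreign subsidiary by a resident firm (outward FDI) 950.9, increase in resident deposits held at foreign banks 384.7; capital account: debt forgiveness received from foreign official creditors 127.3.)

-1078.5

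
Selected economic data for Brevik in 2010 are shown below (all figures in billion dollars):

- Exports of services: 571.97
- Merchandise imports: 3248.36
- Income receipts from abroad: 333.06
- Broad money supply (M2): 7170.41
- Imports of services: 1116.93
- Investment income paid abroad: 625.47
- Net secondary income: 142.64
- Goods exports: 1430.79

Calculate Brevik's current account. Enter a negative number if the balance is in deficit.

Goods balance = 1430.79 - 3248.36 = -1817.57
Services balance = 571.97 - 1116.93 = -544.96
Trade balance (goods + services) = -1817.57 + (-544.96) = -2362.53
Net primary income = 333.06 - 625.47 = -292.41
Net secondary income = 142.64
Current account = -2362.53 + (-292.41) + 142.64 = -2512.30

-2512.30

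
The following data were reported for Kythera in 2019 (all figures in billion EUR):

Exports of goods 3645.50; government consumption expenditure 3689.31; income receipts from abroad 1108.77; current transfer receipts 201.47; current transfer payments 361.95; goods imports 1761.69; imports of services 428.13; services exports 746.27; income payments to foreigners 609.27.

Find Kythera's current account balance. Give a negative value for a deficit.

Goods balance = 3645.50 - 1761.69 = 1883.81
Services balance = 746.27 - 428.13 = 318.14
Trade balance (goods + services) = 1883.81 + 318.14 = 2201.95
Net primary income = 1108.77 - 609.27 = 499.50
Net secondary income = 201.47 - 361.95 = -160.48
Current account = 2201.95 + 499.50 + (-160.48) = 2540.97

2540.97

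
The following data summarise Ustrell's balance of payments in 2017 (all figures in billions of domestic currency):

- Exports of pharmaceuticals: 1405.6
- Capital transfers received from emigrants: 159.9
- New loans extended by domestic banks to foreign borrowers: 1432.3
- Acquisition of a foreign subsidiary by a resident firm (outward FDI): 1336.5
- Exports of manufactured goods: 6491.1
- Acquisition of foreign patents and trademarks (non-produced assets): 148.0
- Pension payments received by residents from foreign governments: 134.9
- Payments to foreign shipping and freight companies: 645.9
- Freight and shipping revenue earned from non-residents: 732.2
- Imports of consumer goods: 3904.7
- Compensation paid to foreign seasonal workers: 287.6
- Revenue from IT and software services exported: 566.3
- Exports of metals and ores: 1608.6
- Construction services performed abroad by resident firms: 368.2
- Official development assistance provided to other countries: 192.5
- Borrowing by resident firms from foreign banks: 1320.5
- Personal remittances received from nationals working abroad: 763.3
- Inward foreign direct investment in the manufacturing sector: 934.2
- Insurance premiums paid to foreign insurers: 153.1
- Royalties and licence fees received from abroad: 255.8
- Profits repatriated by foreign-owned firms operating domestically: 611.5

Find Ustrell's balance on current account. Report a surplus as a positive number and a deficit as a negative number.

6530.7

Goods: 1405.6 - 3904.7 + 1608.6 + 6491.1 = 5600.6
Services: -645.9 + 566.3 + 255.8 + 732.2 + 368.2 - 153.1 = 1123.5
Primary income: -611.5 - 287.6 = -899.1
Secondary income: 134.9 + 763.3 - 192.5 = 705.7
Current account = 5600.6 + 1123.5 + (-899.1) + 705.7 = 6530.7
(Excluded from the current account — capital account: capital transfers received from emigrants 159.9, acquisition of foreign patents and trademarks (non-produced assets) 148.0; financial account: new loans extended by domestic banks to foreign borrowers 1432.3, acquisition of a foreign subsidiary by a resident firm (outward FDI) 1336.5, borrowing by resident firms from foreign banks 1320.5, inward foreign direct investment in the manufacturing sector 934.2.)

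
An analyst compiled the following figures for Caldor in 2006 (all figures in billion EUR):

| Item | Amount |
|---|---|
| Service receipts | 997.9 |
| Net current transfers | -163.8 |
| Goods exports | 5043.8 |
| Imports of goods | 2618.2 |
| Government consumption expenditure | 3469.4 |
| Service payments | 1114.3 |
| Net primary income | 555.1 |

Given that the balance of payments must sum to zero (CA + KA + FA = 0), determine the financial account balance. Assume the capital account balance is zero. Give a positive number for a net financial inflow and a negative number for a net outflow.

-2700.5

Goods balance = 5043.8 - 2618.2 = 2425.6
Services balance = 997.9 - 1114.3 = -116.4
Trade balance (goods + services) = 2425.6 + (-116.4) = 2309.2
Net primary income = 555.1
Net secondary income = -163.8
Current account = 2309.2 + 555.1 + (-163.8) = 2700.5
Financial account = -(2700.5) = -2700.5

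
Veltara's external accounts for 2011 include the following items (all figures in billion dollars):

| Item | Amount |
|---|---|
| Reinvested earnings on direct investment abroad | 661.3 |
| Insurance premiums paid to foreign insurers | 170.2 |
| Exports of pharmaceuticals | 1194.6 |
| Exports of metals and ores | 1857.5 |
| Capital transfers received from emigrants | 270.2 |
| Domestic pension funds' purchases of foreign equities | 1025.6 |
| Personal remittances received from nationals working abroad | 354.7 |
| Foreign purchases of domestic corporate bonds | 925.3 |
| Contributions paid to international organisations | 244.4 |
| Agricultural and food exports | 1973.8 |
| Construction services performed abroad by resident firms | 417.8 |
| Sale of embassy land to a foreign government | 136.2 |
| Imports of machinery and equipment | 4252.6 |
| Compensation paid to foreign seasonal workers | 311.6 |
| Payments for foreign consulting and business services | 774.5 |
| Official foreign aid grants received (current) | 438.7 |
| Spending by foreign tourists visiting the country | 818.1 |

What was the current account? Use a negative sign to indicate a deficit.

Goods: 1857.5 + 1973.8 - 4252.6 + 1194.6 = 773.3
Services: -774.5 + 818.1 + 417.8 - 170.2 = 291.2
Primary income: -311.6 + 661.3 = 349.7
Secondary income: 438.7 + 354.7 - 244.4 = 549.0
Current account = 773.3 + 291.2 + 349.7 + 549.0 = 1963.2
(Excluded from the current account — capital account: capital transfers received from emigrants 270.2, sale of embassy land to a foreign government 136.2; financial account: domestic pension funds' purchases of foreign equities 1025.6, foreign purchases of domestic corporate bonds 925.3.)

1963.2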